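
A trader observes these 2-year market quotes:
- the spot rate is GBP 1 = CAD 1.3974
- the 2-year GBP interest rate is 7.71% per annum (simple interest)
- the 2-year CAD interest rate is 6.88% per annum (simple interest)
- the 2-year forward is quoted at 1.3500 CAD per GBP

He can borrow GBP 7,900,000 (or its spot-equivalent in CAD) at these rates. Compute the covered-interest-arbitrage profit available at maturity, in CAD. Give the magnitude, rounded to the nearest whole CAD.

T = 2 years.
Invest the GBP and cover forward: 7,900,000 × 1.154200 × 1.3500 = CAD 12,309,543.00.
Convert at spot and invest in CAD: 7,900,000 × 1.3974 × 1.137600 = CAD 12,558,489.70.
The quoted forward undervalues GBP, so borrow GBP, convert to CAD at spot, deposit the CAD at 6.88%, and buy GBP forward at 1.3500 to cover the loan.
Profit = 12,558,489.70 − 12,309,543.00 = CAD 248,947.

CAD 248,947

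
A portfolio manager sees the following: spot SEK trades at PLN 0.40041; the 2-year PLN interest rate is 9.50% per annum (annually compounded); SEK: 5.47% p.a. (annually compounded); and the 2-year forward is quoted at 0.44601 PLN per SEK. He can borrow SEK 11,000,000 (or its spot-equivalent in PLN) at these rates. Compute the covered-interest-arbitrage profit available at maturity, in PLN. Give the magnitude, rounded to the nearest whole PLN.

T = 2 years.
Keep in SEK, deliver into the forward: 11,000,000·1.11239209·0.44601 = PLN 5,457,517.96.
Swap to PLN now, deposit: 11,000,000·0.40041·1.199025 = PLN 5,281,117.60.
The quoted forward overvalues SEK, so borrow PLN, buy SEK at spot, deposit the SEK at 5.47%, and sell the proceeds forward at 0.44601.
Profit = 5,457,517.96 − 5,281,117.60 = PLN 176,400.

PLN 176,400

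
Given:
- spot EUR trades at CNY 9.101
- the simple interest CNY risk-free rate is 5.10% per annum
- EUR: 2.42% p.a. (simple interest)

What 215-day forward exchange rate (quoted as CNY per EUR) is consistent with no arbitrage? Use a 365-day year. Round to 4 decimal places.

T = 215/365 years.
Growth of 1 CNY over T: 1 + 0.0510×215/365 = 1.0300411.
EUR growth factor: 1 + 0.0242×215/365 = 1.0142548.
Forward (CNY per EUR) = 9.101 × 1.0300411 / 1.0142548 = 9.242652.

9.2427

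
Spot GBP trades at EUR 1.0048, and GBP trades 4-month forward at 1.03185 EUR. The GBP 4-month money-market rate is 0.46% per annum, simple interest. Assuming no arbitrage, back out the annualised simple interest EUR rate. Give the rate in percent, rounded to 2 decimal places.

T = 4/12 years.
By CIP, F/S equals the EUR-to-GBP growth ratio: 1.03185/1.0048 = 1.0269208.
GBP growth factor: 1 + 0.0046×4/12 = 1.0015333.
Hence g_EUR = 1.0284954.
r = (1.0284954 − 1)/(4/12) = 0.085486 → 8.55%.

8.55%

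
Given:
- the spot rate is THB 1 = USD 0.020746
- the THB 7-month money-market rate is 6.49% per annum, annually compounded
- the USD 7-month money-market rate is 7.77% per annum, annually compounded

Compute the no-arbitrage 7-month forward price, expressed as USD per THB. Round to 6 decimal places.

0.020891

T = 7/12 years.
Growth of 1 USD over T: (1 + 0.0777)^(7/12) = 1.044617.
Growth of 1 THB over T: (1 + 0.0649)^(7/12) = 1.0373616.
So F = 0.020746 × 1.044617 / 1.0373616 = 0.02089110 (USD/THB).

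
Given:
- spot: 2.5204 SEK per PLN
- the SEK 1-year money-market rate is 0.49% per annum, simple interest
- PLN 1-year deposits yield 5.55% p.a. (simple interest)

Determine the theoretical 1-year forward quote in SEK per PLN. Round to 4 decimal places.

2.3996

T = 1 year.
Growth of 1 SEK over T: 1 + 0.0049×1 = 1.004900.
PLN growth factor: 1 + 0.0555×1 = 1.055500.
CIP: F = S · (grow SEK)/(grow PLN) = 2.5204 × 1.004900/1.055500 = 2.399574 SEK per PLN.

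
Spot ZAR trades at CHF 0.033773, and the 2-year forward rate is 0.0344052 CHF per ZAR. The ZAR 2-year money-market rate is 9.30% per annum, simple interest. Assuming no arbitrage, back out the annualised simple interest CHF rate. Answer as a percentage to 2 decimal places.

T = 2 years.
By CIP, F/S equals the CHF-to-ZAR growth ratio: 0.0344052/0.033773 = 1.0187191.
ZAR growth factor: 1 + 0.0930×2 = 1.186000.
Hence g_CHF = 1.2082009.
(1.2082009 − 1)/T = 0.104100, i.e. 10.41%.

10.41%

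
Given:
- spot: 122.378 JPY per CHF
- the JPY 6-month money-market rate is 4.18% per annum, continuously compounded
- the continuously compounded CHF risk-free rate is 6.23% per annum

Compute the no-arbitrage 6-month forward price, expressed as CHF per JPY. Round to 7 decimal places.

0.0082556

T = 6/12 years.
Growth of 1 JPY over T: e^(0.0418×6/12) = 1.0211199.
Growth of 1 CHF over T: e^(0.0623×6/12) = 1.0316402.
So F = 122.378 × 1.0211199 / 1.0316402 = 121.1300 (JPY/CHF).
Quoted the other way: 1/121.1300 = 0.0082556 CHF per JPY.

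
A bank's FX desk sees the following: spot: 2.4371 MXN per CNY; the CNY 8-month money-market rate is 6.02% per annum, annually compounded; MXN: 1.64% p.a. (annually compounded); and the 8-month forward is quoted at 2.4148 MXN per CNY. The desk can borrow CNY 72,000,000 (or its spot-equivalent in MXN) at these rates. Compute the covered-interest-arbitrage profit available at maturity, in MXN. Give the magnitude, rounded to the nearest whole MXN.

T = 8/12 years.
Invest the CNY and cover forward: 72,000,000 × 1.03974107213 × 2.4148 = MXN 180,775,205.35.
Convert at spot and invest in MXN: 72,000,000 × 2.4371 × 1.01090366465 = MXN 177,384,479.12.
The quoted forward overvalues CNY, so borrow MXN, buy CNY at spot, deposit the CNY at 6.02%, and sell the proceeds forward at 2.4148.
The gap between the two covered legs is MXN 3,390,726.

MXN 3,390,726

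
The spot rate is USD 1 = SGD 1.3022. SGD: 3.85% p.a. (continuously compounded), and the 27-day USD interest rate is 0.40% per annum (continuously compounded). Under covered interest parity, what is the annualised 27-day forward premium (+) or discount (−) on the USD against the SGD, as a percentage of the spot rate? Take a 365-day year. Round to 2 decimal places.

+3.45%

T = 27/365 years.
F = S · g_SGD/g_USD = 1.3022 × 1.002852/1.0002959 = 1.3055276.
Annualised premium = (F − S)/S × (1/T) = (1.3055276 − 1.3022)/1.3022 ÷ (27/365) = 3.45%.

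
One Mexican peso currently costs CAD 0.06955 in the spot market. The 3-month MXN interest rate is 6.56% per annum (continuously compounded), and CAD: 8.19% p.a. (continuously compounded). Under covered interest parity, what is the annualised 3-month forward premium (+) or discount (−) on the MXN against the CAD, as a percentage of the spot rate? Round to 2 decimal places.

T = 3/12 years.
No-arbitrage forward: 0.06955 × 1.0206861 / 1.0165352 = 0.06983400 CAD/MXN.
Annualised premium = (F − S)/S × (1/T) = (0.06983400 − 0.06955)/0.06955 ÷ (3/12) = 1.63%.

+1.63%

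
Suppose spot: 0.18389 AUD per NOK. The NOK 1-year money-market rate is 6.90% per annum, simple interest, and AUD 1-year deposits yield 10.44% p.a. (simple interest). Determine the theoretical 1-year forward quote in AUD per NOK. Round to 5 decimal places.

0.18998

T = 1 year.
AUD accumulates by 1 + 0.1044×1 = 1.104400.
Growth of 1 NOK over T: 1 + 0.0690×1 = 1.069000.
Forward (AUD per NOK) = 0.18389 × 1.104400 / 1.069000 = 0.1899795.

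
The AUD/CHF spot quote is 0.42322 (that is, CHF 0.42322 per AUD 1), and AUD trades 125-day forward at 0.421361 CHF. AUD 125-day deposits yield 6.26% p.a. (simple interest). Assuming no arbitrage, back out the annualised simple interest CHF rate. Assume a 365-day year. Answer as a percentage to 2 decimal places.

4.95%

T = 125/365 years.
By CIP, F/S equals the CHF-to-AUD growth ratio: 0.421361/0.42322 = 0.9956075.
AUD growth factor: 1 + 0.0626×125/365 = 1.0214384.
Hence g_CHF = 1.0169517.
r = (1.0169517 − 1)/(125/365) = 0.049499 → 4.95%.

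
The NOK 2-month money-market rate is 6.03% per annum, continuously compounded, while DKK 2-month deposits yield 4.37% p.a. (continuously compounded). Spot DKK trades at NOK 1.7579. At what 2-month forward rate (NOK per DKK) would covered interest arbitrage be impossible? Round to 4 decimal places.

T = 2/12 years.
NOK accumulates by e^(0.0603×2/12) = 1.0101007.
Growth of 1 DKK over T: e^(0.0437×2/12) = 1.0073099.
So F = 1.7579 × 1.0101007 / 1.0073099 = 1.762770 (NOK/DKK).

1.7628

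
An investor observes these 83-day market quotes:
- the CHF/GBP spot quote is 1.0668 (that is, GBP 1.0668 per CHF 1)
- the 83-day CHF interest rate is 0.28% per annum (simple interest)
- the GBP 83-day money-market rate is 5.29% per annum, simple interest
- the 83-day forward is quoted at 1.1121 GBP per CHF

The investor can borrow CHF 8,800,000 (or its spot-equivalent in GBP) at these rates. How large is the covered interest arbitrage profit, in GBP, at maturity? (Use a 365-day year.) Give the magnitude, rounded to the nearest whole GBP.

GBP 291,942

T = 83/365 years.
Route A — deposit CHF, sell forward: 8,800,000 × 1.000636712 × 1.1121 = GBP 9,792,711.17.
Route B — convert at spot, deposit GBP: 8,800,000 × 1.0668 × 1.012029315 = GBP 9,500,769.28.
The quoted forward overvalues CHF, so borrow GBP, buy CHF at spot, deposit the CHF at 0.28%, and sell the proceeds forward at 1.1121.
Profit = 9,792,711.17 − 9,500,769.28 = GBP 291,942.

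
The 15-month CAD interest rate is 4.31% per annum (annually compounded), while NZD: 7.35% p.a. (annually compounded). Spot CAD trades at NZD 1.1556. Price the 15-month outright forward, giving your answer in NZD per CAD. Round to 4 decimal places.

T = 15/12 years.
NZD accumulates by (1 + 0.0735)^(15/12) = 1.0927041.
Growth of 1 CAD over T: (1 + 0.0431)^(15/12) = 1.0541622.
So F = 1.1556 × 1.0927041 / 1.0541622 = 1.197851 (NZD/CAD).

1.1979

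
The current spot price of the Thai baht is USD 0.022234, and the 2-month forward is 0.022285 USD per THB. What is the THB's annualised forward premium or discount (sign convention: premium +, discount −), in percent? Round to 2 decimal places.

T = 2/12 years.
(F − S)/S = (0.022285 − 0.022234)/0.022234 = 0.0022938.
×(1/T) gives 1.38% p.a.

+1.38%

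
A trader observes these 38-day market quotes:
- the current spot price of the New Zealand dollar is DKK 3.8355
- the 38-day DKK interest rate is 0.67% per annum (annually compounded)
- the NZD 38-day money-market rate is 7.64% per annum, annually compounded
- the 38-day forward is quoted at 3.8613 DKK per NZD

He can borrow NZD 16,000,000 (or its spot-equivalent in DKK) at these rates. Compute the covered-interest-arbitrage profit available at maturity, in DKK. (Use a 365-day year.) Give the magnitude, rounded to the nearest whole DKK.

DKK 845,477

T = 38/365 years.
Invest the NZD and cover forward: 16,000,000 × 1.0076942203 × 3.8613 = DKK 62,256,155.09.
Convert at spot and invest in DKK: 16,000,000 × 3.8355 × 1.0006954496 = DKK 61,410,678.35.
The quoted forward overvalues NZD, so borrow DKK, buy NZD at spot, deposit the NZD at 7.64%, and sell the proceeds forward at 3.8613.
The gap between the two covered legs is DKK 845,477.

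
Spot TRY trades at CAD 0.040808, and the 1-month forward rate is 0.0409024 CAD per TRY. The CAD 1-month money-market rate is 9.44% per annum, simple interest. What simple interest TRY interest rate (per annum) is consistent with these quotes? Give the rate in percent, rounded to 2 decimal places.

T = 1/12 years.
CIP gives F = S · g_CAD/g_TRY, so g_CAD/g_TRY = 0.0409024/0.040808 = 1.0023133.
The CAD side grows by 1 + 0.0944×1/12 = 1.0078667.
That pins the TRY growth at 1.0055406.
(1.0055406 − 1)/T = 0.066487, i.e. 6.65%.

6.65%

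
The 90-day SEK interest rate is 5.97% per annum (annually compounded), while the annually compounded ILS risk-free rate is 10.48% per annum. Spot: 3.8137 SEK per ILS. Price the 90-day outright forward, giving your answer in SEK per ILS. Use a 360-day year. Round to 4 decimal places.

T = 90/360 years.
SEK accumulates by (1 + 0.0597)^(90/360) = 1.014602.
ILS accumulates by (1 + 0.1048)^(90/360) = 1.0252291.
Forward (SEK per ILS) = 3.8137 × 1.014602 / 1.0252291 = 3.774169.

3.7742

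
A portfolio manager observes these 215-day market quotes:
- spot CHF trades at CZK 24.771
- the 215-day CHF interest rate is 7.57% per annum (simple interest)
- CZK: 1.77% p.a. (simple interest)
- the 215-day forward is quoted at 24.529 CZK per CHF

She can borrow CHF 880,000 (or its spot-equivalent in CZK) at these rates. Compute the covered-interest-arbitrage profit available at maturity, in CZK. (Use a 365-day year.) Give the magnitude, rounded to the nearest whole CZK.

T = 215/365 years.
Invest the CHF and cover forward: 880,000 × 1.044590411 × 24.529 = CZK 22,548,027.21.
Convert at spot and invest in CZK: 880,000 × 24.771 × 1.0104260274 = CZK 22,025,751.55.
The quoted forward overvalues CHF, so borrow CZK, buy CHF at spot, deposit the CHF at 7.57%, and sell the proceeds forward at 24.529.
Profit = 22,548,027.21 − 22,025,751.55 = CZK 522,276.

CZK 522,276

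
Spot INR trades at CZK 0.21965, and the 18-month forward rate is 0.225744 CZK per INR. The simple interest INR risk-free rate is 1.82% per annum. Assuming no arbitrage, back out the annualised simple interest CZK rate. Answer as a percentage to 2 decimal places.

3.72%

T = 18/12 years.
CIP gives F = S · g_CZK/g_INR, so g_CZK/g_INR = 0.225744/0.21965 = 1.0277441.
INR growth factor: 1 + 0.0182×18/12 = 1.027300.
That pins the CZK growth at 1.0558015.
r = (1.0558015 − 1)/(18/12) = 0.037201 → 3.72%.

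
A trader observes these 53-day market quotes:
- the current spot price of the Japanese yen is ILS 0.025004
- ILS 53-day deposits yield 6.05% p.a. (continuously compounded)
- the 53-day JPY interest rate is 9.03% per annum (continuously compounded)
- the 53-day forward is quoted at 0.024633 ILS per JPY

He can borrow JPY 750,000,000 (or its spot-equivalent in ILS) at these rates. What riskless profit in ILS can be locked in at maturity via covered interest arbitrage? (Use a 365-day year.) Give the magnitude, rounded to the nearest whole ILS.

T = 53/365 years.
Keep in JPY, deliver into the forward: 750,000,000·1.0131983947·0.024633 = ILS 18,718,587.04.
Swap to ILS now, deposit: 750,000,000·0.025004·1.0088236323 = ILS 18,918,469.58.
The quoted forward undervalues JPY, so borrow JPY, convert to ILS at spot, deposit the ILS at 6.05%, and buy JPY forward at 0.024633 to cover the loan.
The gap between the two covered legs is ILS 199,883.

ILS 199,883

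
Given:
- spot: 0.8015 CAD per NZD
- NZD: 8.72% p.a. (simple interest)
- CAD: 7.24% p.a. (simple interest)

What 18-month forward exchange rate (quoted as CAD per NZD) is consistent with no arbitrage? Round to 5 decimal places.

T = 18/12 years.
CAD growth factor: 1 + 0.0724×18/12 = 1.108600.
NZD growth factor: 1 + 0.0872×18/12 = 1.130800.
So F = 0.8015 × 1.108600 / 1.130800 = 0.7857649 (CAD/NZD).

0.78576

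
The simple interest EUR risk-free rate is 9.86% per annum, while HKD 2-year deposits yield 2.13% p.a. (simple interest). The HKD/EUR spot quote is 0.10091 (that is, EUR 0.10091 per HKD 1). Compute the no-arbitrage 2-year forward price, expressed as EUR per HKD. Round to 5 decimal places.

0.11587

T = 2 years.
EUR accumulates by 1 + 0.0986×2 = 1.197200.
Growth of 1 HKD over T: 1 + 0.0213×2 = 1.042600.
Forward (EUR per HKD) = 0.10091 × 1.197200 / 1.042600 = 0.1158733.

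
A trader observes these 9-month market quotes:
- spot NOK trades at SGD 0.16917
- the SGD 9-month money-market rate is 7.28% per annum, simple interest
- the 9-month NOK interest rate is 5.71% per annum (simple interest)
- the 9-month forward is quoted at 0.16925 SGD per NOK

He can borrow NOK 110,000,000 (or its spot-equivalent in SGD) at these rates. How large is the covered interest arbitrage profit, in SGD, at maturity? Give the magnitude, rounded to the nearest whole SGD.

SGD 209,941

T = 9/12 years.
Keep in NOK, deliver into the forward: 110,000,000·1.042825·0.16925 = SGD 19,414,794.44.
Swap to SGD now, deposit: 110,000,000·0.16917·1.054600 = SGD 19,624,735.02.
The quoted forward undervalues NOK, so borrow NOK, convert to SGD at spot, deposit the SGD at 7.28%, and buy NOK forward at 0.16925 to cover the loan.
Profit = 19,624,735.02 − 19,414,794.44 = SGD 209,941.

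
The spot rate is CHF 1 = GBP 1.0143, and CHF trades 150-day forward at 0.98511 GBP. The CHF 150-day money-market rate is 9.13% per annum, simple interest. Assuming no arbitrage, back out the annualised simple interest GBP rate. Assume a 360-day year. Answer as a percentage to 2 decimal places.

1.96%

T = 150/360 years.
F/S = 0.98511/1.0143 = 0.9712215 = (growth of GBP) / (growth of CHF).
The CHF side grows by 1 + 0.0913×150/360 = 1.0380417.
Hence g_GBP = 1.0081684.
r = (1.0081684 − 1)/(150/360) = 0.019604 → 1.96%.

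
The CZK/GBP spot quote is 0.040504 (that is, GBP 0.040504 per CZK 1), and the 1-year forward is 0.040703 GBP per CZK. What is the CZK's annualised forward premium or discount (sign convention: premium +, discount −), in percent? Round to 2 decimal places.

+0.49%

T = 1 year.
CZK trades forward at +0.49131% vs spot over the period.
Per annum: 0.0049131 / 1 = 0.004913 = 0.49%.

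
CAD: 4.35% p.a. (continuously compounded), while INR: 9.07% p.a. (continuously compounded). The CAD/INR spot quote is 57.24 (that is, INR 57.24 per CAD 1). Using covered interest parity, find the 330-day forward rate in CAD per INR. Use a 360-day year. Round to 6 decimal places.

0.016731

T = 330/360 years.
INR accumulates by e^(0.0907×330/360) = 1.0866957.
CAD accumulates by e^(0.0435×330/360) = 1.0406807.
CIP: F = S · (grow INR)/(grow CAD) = 57.24 × 1.0866957/1.0406807 = 59.77094 INR per CAD.
Invert for CAD per INR: 1 / 59.77094 = 0.016731.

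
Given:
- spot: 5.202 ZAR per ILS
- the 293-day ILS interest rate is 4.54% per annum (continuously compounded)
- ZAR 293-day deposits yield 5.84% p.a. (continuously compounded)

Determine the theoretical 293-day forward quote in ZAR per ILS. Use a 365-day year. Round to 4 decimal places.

5.2566

T = 293/365 years.
ZAR accumulates by e^(0.0584×293/365) = 1.0479962.
Growth of 1 ILS over T: e^(0.0454×293/365) = 1.0371166.
Forward (ZAR per ILS) = 5.202 × 1.0479962 / 1.0371166 = 5.256570.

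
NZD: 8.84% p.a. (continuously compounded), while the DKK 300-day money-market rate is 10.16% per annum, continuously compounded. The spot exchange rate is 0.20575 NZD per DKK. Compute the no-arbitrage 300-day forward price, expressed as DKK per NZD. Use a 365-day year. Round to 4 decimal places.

4.9133

T = 300/365 years.
NZD growth factor: e^(0.0884×300/365) = 1.0753622.
DKK accumulates by e^(0.1016×300/365) = 1.0870927.
So F = 0.20575 × 1.0753622 / 1.0870927 = 0.2035298 (NZD/DKK).
Quoted the other way: 1/0.2035298 = 4.9133 DKK per NZD.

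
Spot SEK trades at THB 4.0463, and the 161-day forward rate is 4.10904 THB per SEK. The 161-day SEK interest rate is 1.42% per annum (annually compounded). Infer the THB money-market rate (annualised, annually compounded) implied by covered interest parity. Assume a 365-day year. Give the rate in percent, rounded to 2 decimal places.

T = 161/365 years.
F/S = 4.10904/4.0463 = 1.0155055 = (growth of THB) / (growth of SEK).
SEK growth factor: (1 + 0.0142)^(161/365) = 1.0062389.
Hence g_THB = 1.0218411.
Annualise: 1.0218411^(365/161) − 1 = 0.050202 = 5.02%.

5.02%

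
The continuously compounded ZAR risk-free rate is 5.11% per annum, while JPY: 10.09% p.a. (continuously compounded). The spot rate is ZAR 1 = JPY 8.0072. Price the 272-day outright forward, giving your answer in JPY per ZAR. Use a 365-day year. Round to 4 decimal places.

8.3099

T = 272/365 years.
Growth of 1 JPY over T: e^(0.1009×272/365) = 1.0780903.
ZAR accumulates by e^(0.0511×272/365) = 1.0388143.
Forward (JPY per ZAR) = 8.0072 × 1.0780903 / 1.0388143 = 8.309940.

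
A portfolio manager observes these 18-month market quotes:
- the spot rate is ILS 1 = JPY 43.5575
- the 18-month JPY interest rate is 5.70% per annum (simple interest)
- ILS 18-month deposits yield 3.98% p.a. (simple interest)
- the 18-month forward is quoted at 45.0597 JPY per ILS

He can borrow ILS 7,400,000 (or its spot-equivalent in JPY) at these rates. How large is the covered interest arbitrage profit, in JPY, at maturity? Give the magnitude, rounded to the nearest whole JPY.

T = 18/12 years.
Route A — deposit ILS, sell forward: 7,400,000 × 1.059700 × 45.0597 = JPY 353,348,254.27.
Route B — convert at spot, deposit JPY: 7,400,000 × 43.5575 × 1.085500 = JPY 349,884,330.25.
The quoted forward overvalues ILS, so borrow JPY, buy ILS at spot, deposit the ILS at 3.98%, and sell the proceeds forward at 45.0597.
Arbitrage profit = |353,348,254.27 − 349,884,330.25| = JPY 3,463,924.

JPY 3,463,924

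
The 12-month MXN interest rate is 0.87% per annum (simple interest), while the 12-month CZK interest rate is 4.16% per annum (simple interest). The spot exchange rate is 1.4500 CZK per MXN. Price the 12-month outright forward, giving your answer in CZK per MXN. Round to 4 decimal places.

T = 1 year.
CZK growth factor: 1 + 0.0416×1 = 1.041600.
MXN accumulates by 1 + 0.0087×1 = 1.008700.
CIP: F = S · (grow CZK)/(grow MXN) = 1.45 × 1.041600/1.008700 = 1.497294 CZK per MXN.

1.4973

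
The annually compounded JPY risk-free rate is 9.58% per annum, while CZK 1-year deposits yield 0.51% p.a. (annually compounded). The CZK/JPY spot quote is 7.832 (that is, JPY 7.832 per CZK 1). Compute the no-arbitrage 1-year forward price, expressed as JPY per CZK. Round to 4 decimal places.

8.5388

T = 1 year.
Growth of 1 JPY over T: (1 + 0.0958)^1 = 1.095800.
CZK growth factor: (1 + 0.0051)^1 = 1.005100.
So F = 7.832 × 1.095800 / 1.005100 = 8.538758 (JPY/CZK).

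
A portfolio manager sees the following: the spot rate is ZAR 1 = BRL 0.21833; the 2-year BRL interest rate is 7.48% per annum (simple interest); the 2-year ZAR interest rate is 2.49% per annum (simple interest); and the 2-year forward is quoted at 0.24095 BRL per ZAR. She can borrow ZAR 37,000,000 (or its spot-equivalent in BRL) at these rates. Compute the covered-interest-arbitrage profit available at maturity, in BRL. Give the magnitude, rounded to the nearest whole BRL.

BRL 72,414

T = 2 years.
Invest the ZAR and cover forward: 37,000,000 × 1.049800 × 0.24095 = BRL 9,359,124.47.
Convert at spot and invest in BRL: 37,000,000 × 0.21833 × 1.149600 = BRL 9,286,710.22.
The quoted forward overvalues ZAR, so borrow BRL, buy ZAR at spot, deposit the ZAR at 2.49%, and sell the proceeds forward at 0.24095.
Arbitrage profit = |9,359,124.47 − 9,286,710.22| = BRL 72,414.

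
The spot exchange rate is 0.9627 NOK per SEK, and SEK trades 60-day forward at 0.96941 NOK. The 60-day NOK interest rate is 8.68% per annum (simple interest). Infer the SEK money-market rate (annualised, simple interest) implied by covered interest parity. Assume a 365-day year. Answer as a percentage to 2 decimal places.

4.41%

T = 60/365 years.
By CIP, F/S equals the NOK-to-SEK growth ratio: 0.96941/0.9627 = 1.0069700.
NOK growth factor: 1 + 0.0868×60/365 = 1.0142685.
That pins the SEK growth at 1.007248.
r = (1.007248 − 1)/(60/365) = 0.044092 → 4.41%.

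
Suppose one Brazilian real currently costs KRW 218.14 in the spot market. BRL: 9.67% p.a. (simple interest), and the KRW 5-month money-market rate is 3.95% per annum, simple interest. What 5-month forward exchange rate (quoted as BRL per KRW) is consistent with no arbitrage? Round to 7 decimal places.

T = 5/12 years.
KRW accumulates by 1 + 0.0395×5/12 = 1.0164583.
Growth of 1 BRL over T: 1 + 0.0967×5/12 = 1.0402917.
So F = 218.14 × 1.0164583 / 1.0402917 = 213.1423 (KRW/BRL).
Invert for BRL per KRW: 1 / 213.1423 = 0.0046917.

0.0046917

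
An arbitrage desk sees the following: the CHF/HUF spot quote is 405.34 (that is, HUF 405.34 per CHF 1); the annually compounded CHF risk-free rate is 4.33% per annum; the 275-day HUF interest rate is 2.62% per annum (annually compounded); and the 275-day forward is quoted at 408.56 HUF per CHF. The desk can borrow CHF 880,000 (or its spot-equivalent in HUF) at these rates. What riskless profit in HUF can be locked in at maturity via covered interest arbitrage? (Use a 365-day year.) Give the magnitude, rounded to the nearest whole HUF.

HUF 7,482,583

T = 275/365 years.
Keep in CHF, deliver into the forward: 880,000·1.03245219225·408.56 = HUF 371,200,427.55.
Swap to HUF now, deposit: 880,000·405.34·1.01967664813 = HUF 363,717,844.65.
The quoted forward overvalues CHF, so borrow HUF, buy CHF at spot, deposit the CHF at 4.33%, and sell the proceeds forward at 408.56.
The gap between the two covered legs is HUF 7,482,583.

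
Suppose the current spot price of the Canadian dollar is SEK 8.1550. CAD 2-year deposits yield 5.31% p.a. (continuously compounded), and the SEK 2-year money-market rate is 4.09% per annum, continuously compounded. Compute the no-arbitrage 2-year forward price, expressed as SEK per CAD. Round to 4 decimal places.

7.9584

T = 2 years.
SEK accumulates by e^(0.0409×2) = 1.0852387.
CAD growth factor: e^(0.0531×2) = 1.1120443.
CIP: F = S · (grow SEK)/(grow CAD) = 8.155 × 1.0852387/1.1120443 = 7.958425 SEK per CAD.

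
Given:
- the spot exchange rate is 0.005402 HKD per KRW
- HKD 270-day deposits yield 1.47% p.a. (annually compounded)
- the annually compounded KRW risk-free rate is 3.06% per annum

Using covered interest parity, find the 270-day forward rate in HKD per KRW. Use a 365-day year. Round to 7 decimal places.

0.0053402

T = 270/365 years.
HKD accumulates by (1 + 0.0147)^(270/365) = 1.0108533.
KRW growth factor: (1 + 0.0306)^(270/365) = 1.0225466.
CIP: F = S · (grow HKD)/(grow KRW) = 0.005402 × 1.0108533/1.0225466 = 0.005340226 HKD per KRW.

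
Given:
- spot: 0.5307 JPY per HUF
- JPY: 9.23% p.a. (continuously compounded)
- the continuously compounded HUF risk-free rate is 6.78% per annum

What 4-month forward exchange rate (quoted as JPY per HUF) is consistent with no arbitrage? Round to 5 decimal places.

0.53505

T = 4/12 years.
JPY growth factor: e^(0.0923×4/12) = 1.0312449.
HUF growth factor: e^(0.0678×4/12) = 1.0228573.
CIP: F = S · (grow JPY)/(grow HUF) = 0.5307 × 1.0312449/1.0228573 = 0.5350518 JPY per HUF.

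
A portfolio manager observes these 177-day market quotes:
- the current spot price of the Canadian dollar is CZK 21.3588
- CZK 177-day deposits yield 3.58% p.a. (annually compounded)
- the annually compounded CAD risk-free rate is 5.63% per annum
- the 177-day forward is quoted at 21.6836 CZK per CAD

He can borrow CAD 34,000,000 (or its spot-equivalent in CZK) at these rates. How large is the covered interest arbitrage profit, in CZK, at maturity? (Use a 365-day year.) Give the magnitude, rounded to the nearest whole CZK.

T = 177/365 years.
Keep in CAD, deliver into the forward: 34,000,000·1.0269166643·21.6836 = CZK 757,086,506.19.
Swap to CZK now, deposit: 34,000,000·21.3588·1.01720331875 = CZK 738,692,236.31.
The quoted forward overvalues CAD, so borrow CZK, buy CAD at spot, deposit the CAD at 5.63%, and sell the proceeds forward at 21.6836.
The gap between the two covered legs is CZK 18,394,270.

CZK 18,394,270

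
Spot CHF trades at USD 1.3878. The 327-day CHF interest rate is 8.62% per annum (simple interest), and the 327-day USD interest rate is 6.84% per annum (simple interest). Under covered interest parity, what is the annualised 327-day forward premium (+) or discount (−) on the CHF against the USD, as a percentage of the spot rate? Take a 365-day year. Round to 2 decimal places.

-1.65%

T = 327/365 years.
F = S · g_USD/g_CHF = 1.3878 × 1.0612789/1.0772258 = 1.3672555.
(F − S)/S ÷ T = (1.3672555 − 1.3878)/1.3878/(327/365) = -0.016524 → -1.65%.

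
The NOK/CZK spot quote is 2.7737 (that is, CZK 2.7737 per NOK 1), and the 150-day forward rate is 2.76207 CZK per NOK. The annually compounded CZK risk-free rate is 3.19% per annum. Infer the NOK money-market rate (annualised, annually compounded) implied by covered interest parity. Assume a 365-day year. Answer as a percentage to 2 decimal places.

T = 150/365 years.
CIP gives F = S · g_CZK/g_NOK, so g_CZK/g_NOK = 2.76207/2.7737 = 0.9958070.
The CZK side grows by (1 + 0.0319)^(150/365) = 1.0129885.
That pins the NOK growth at 1.0172538.
Annualise: 1.0172538^(365/150) − 1 = 0.042505 = 4.25%.

4.25%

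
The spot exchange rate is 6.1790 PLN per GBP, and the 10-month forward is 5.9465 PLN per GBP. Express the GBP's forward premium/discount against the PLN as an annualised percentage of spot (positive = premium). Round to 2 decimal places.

-4.52%

T = 10/12 years.
Period premium: (5.9465 − 6.179)/6.179 = -0.0376274.
×(1/T) gives -4.52% p.a.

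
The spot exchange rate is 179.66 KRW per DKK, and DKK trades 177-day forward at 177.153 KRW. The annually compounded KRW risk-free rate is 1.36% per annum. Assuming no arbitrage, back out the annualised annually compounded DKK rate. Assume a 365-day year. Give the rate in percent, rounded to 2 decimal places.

T = 177/365 years.
By CIP, F/S equals the KRW-to-DKK growth ratio: 177.153/179.66 = 0.9860459.
The KRW side grows by (1 + 0.0136)^(177/365) = 1.0065721.
Hence g_DKK = 1.0208167.
r = 1.0208167^(365/177) − 1 = 0.043402 → 4.34%.

4.34%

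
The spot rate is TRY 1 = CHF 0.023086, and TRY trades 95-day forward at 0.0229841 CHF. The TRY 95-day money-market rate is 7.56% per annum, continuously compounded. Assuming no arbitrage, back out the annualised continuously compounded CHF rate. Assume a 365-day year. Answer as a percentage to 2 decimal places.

T = 95/365 years.
CIP gives F = S · g_CHF/g_TRY, so g_CHF/g_TRY = 0.0229841/0.023086 = 0.9955861.
The TRY side grows by e^(0.0756×95/365) = 1.0198716.
That pins the CHF growth at 1.015370.
r = ln(1.015370)/(95/365) = 0.058604 → 5.86%.

5.86%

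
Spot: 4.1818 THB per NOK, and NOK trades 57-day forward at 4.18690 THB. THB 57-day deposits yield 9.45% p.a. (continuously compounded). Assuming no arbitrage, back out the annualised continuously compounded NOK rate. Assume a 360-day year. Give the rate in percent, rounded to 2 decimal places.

8.68%

T = 57/360 years.
F/S = 4.1869/4.1818 = 1.0012196 = (growth of THB) / (growth of NOK).
The THB side grows by e^(0.0945×57/360) = 1.015075.
Hence g_NOK = 1.0138385.
r = ln(1.0138385)/(57/360) = 0.086802 → 8.68%.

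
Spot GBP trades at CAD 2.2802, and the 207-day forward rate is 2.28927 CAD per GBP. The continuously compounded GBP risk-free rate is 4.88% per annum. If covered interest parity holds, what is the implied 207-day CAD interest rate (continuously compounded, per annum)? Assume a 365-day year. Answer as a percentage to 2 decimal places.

5.58%

T = 207/365 years.
By CIP, F/S equals the CAD-to-GBP growth ratio: 2.28927/2.2802 = 1.0039777.
GBP growth factor: e^(0.0488×207/365) = 1.0280621.
That pins the CAD growth at 1.0321514.
Take logs: ln 1.0321514 / (207/365) = 0.055800, so 5.58%.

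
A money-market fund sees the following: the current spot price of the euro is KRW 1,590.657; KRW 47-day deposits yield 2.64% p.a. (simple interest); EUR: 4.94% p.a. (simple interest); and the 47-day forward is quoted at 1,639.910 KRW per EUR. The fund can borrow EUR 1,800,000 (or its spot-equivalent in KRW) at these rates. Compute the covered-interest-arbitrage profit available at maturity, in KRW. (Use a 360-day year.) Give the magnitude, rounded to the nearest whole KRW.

T = 47/360 years.
Invest the EUR and cover forward: 1,800,000 × 1.006449444444 × 1639.910 = KRW 2,970,875,715.19.
Convert at spot and invest in KRW: 1,800,000 × 1590.657 × 1.003446666667 = KRW 2,873,051,036.03.
The quoted forward overvalues EUR, so borrow KRW, buy EUR at spot, deposit the EUR at 4.94%, and sell the proceeds forward at 1,639.910.
The gap between the two covered legs is KRW 97,824,679.

KRW 97,824,679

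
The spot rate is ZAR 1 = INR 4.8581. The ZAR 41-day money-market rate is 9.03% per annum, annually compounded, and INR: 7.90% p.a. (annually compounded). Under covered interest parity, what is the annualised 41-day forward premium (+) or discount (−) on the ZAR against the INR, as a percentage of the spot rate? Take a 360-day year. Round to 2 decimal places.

-1.04%

T = 41/360 years.
F = S · g_INR/g_ZAR = 4.8581 × 1.0086971/1.0098947 = 4.8523389.
Annualised premium = (F − S)/S × (1/T) = (4.8523389 − 4.8581)/4.8581 ÷ (41/360) = -1.04%.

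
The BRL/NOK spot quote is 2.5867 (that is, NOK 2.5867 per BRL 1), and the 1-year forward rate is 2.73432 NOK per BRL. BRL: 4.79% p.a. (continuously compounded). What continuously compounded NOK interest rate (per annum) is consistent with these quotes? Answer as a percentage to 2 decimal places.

T = 1 year.
CIP gives F = S · g_NOK/g_BRL, so g_NOK/g_BRL = 2.73432/2.5867 = 1.0570689.
The BRL side grows by e^(0.0479×1) = 1.0490657.
Hence g_NOK = 1.1089347.
Take logs: ln 1.1089347 / 1 = 0.103400, so 10.34%.

10.34%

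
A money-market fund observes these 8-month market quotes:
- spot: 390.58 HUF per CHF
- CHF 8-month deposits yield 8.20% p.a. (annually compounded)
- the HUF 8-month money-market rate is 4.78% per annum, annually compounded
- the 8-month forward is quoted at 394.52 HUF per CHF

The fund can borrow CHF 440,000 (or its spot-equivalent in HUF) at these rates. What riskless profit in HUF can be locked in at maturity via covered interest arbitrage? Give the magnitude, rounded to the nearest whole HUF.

T = 8/12 years.
Keep in CHF, deliver into the forward: 440,000·1.05394554843·394.52 = HUF 182,953,143.02.
Swap to HUF now, deposit: 440,000·390.58·1.03161804315 = HUF 177,288,925.13.
The quoted forward overvalues CHF, so borrow HUF, buy CHF at spot, deposit the CHF at 8.20%, and sell the proceeds forward at 394.52.
The gap between the two covered legs is HUF 5,664,218.

HUF 5,664,218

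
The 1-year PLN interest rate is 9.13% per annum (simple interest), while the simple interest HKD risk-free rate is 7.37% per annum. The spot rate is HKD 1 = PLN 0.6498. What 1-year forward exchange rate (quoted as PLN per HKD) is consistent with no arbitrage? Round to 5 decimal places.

0.66045

T = 1 year.
PLN accumulates by 1 + 0.0913×1 = 1.091300.
HKD growth factor: 1 + 0.0737×1 = 1.073700.
So F = 0.6498 × 1.091300 / 1.073700 = 0.6604515 (PLN/HKD).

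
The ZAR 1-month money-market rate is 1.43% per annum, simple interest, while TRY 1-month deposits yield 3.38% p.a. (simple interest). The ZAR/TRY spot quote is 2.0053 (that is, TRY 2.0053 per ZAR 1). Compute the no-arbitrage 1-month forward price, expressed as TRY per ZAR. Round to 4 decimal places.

T = 1/12 years.
TRY accumulates by 1 + 0.0338×1/12 = 1.0028167.
ZAR growth factor: 1 + 0.0143×1/12 = 1.0011917.
CIP: F = S · (grow TRY)/(grow ZAR) = 2.0053 × 1.0028167/1.0011917 = 2.008555 TRY per ZAR.

2.0086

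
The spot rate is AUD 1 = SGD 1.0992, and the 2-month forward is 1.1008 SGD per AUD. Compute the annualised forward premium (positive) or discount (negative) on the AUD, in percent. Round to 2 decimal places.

T = 2/12 years.
(F − S)/S = (1.1008 − 1.0992)/1.0992 = 0.0014556.
×(1/T) gives 0.87% p.a.

+0.87%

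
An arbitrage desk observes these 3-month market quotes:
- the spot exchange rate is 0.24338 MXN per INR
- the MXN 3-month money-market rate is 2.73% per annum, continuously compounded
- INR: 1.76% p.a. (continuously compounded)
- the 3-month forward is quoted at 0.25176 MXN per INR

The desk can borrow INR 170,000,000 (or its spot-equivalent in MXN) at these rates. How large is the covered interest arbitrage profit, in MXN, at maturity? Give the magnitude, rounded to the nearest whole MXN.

T = 3/12 years.
Invest the INR and cover forward: 170,000,000 × 1.0044096942 × 0.25176 = MXN 42,987,931.38.
Convert at spot and invest in MXN: 170,000,000 × 0.24338 × 1.0068483434 = MXN 41,657,947.47.
The quoted forward overvalues INR, so borrow MXN, buy INR at spot, deposit the INR at 1.76%, and sell the proceeds forward at 0.25176.
Arbitrage profit = |42,987,931.38 − 41,657,947.47| = MXN 1,329,984.

MXN 1,329,984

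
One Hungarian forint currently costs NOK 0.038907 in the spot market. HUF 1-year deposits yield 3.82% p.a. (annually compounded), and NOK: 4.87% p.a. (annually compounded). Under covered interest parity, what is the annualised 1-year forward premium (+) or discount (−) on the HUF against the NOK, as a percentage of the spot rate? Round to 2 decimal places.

T = 1 year.
CIP forward (NOK per HUF) = 0.038907 × 1.048700/1.038200 = 0.039300492.
Annualised premium = (F − S)/S × (1/T) = (0.039300492 − 0.038907)/0.038907 ÷ 1 = 1.01%.

+1.01%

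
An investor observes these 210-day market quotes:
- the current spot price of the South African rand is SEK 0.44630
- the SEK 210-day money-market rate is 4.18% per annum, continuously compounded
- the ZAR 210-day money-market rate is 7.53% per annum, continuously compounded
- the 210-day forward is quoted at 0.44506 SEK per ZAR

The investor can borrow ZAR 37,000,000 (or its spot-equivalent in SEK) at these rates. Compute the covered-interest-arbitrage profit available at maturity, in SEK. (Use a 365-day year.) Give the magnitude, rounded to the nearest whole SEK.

SEK 281,271

T = 210/365 years.
Route A — deposit ZAR, sell forward: 37,000,000 × 1.0442754417 × 0.44506 = SEK 17,196,313.44.
Route B — convert at spot, deposit SEK: 37,000,000 × 0.44630 × 1.0243408321 = SEK 16,915,042.59.
The quoted forward overvalues ZAR, so borrow SEK, buy ZAR at spot, deposit the ZAR at 7.53%, and sell the proceeds forward at 0.44506.
Profit = 17,196,313.44 − 16,915,042.59 = SEK 281,271.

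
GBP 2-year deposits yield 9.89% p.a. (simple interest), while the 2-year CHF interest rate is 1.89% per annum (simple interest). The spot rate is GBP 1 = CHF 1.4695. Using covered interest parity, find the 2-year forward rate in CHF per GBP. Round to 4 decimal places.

1.2732

T = 2 years.
Growth of 1 CHF over T: 1 + 0.0189×2 = 1.037800.
Growth of 1 GBP over T: 1 + 0.0989×2 = 1.197800.
So F = 1.4695 × 1.037800 / 1.197800 = 1.273207 (CHF/GBP).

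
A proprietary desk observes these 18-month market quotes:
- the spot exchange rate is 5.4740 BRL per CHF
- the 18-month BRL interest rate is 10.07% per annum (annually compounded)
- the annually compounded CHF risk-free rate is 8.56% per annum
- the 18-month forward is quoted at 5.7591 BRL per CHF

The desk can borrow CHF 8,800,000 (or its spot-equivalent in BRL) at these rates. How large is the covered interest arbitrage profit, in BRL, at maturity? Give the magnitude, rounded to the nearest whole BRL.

BRL 1,697,058

T = 18/12 years.
Route A — deposit CHF, sell forward: 8,800,000 × 1.1311097657 × 5.7591 = BRL 57,324,733.41.
Route B — convert at spot, deposit BRL: 8,800,000 × 5.4740 × 1.1547911575 = BRL 55,627,675.81.
The quoted forward overvalues CHF, so borrow BRL, buy CHF at spot, deposit the CHF at 8.56%, and sell the proceeds forward at 5.7591.
Profit = 57,324,733.41 − 55,627,675.81 = BRL 1,697,058.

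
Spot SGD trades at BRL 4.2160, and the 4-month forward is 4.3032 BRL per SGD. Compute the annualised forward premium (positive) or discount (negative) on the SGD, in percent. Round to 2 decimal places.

+6.20%

T = 4/12 years.
Period premium: (4.3032 − 4.216)/4.216 = 0.0206831.
Per annum: 0.0206831 / (4/12) = 0.062049 = 6.20%.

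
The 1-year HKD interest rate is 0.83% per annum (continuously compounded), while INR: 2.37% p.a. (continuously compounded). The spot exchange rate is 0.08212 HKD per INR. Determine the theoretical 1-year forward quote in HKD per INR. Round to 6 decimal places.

T = 1 year.
Growth of 1 HKD over T: e^(0.0083×1) = 1.0083345.
INR growth factor: e^(0.0237×1) = 1.0239831.
So F = 0.08212 × 1.0083345 / 1.0239831 = 0.08086503 (HKD/INR).

0.080865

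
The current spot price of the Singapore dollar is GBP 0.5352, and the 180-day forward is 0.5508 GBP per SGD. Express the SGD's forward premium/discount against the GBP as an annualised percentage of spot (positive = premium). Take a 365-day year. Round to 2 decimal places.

+5.91%

T = 180/365 years.
SGD trades forward at +2.91480% vs spot over the period.
Per annum: 0.0291480 / (180/365) = 0.059106 = 5.91%.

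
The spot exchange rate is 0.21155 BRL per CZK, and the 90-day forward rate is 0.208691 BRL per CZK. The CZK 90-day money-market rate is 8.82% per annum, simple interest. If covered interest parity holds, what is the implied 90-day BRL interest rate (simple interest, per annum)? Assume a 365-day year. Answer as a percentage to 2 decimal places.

3.22%

T = 90/365 years.
CIP gives F = S · g_BRL/g_CZK, so g_BRL/g_CZK = 0.208691/0.21155 = 0.9864855.
The CZK side grows by 1 + 0.0882×90/365 = 1.0217479.
That pins the BRL growth at 1.0079395.
r = (1.0079395 − 1)/(90/365) = 0.032199 → 3.22%.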